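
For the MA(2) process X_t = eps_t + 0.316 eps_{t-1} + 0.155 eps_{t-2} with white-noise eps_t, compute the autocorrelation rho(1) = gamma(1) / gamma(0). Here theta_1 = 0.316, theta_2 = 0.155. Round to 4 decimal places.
\rho(1) = 0.3247

For an MA(q) process with theta_0 = 1, the autocovariance is
  gamma(k) = sigma^2 * sum_{i=0..q-k} theta_i * theta_{i+k},
and rho(k) = gamma(k) / gamma(0). Sigma^2 cancels.
  numerator   = (1)*(0.316) + (0.316)*(0.155) = 0.36498.
  denominator = (1)^2 + (0.316)^2 + (0.155)^2 = 1.123881.
  rho(1) = 0.36498 / 1.123881 = 0.3247.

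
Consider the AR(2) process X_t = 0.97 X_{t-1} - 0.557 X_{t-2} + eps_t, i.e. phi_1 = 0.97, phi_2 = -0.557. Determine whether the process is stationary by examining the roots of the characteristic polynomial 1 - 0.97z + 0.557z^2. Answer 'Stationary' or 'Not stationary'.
\text{Stationary}

The AR(p) characteristic polynomial is P(z) = 1 - 0.97z + 0.557z^2.
Stationarity requires all roots to lie outside the unit circle, i.e. |z| > 1 for every root.
Set 1 + (-0.97) z + (0.557) z^2 = 0, i.e. a z^2 + b z + c = 0 with a = 0.557, b = -0.97, c = 1.
Discriminant D = b^2 - 4ac = (-0.97)^2 - 4*(0.557)*1 = 0.9409 - (2.228) = -1.2871.
D < 0, so the roots are the complex-conjugate pair z = (-b +/- i sqrt(-D)) / (2a) = 0.8707 +/- 1.0184i.
For a conjugate pair |z|^2 = z * conj(z) = (product of roots) = c/a = 1/(0.557) = 1.795332, so |z| = sqrt(1.795332) = 1.3399 for both roots.
Moduli of all roots: 1.3399, 1.3399.
All moduli strictly greater than 1? Yes.
Verdict: Stationary.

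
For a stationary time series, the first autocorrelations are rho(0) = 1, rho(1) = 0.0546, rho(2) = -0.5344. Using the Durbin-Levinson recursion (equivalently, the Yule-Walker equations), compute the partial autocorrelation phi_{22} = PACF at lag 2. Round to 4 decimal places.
\phi_{22} = -0.5390

The PACF at lag k is phi_{kk}, the last component of the solution
to the Yule-Walker system G_k phi = r_k where
  (G_k)_{ij} = rho(|i - j|), (r_k)_i = rho(i), i,j = 1..k.
Equivalently, Durbin-Levinson gives phi_{kk} iteratively:
  phi_{11} = rho(1)
  phi_{kk} = [rho(k) - sum_{j=1..k-1} phi_{k-1,j} rho(k-j)]
            / [1 - sum_{j=1..k-1} phi_{k-1,j} rho(j)],
  phi_{k,j} = phi_{k-1,j} - phi_{kk} phi_{k-1,k-j},  j = 1..k-1.
Step k = 1:
  phi_11 = rho(1) = 0.0546.
Step k = 2:
  phi_22 = [rho(2) - phi_11 rho(1)] / [1 - phi_11 rho(1)] = [-0.5344 - (0.0546)(0.0546)] / [1 - (0.0546)(0.0546)]
         = -0.53738116 / 0.99701884 = -0.539.
Therefore phi_{22} = -0.5390.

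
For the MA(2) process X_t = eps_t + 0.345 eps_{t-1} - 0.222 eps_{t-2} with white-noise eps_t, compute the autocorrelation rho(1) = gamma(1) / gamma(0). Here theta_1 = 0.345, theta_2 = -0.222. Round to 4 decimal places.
\rho(1) = 0.2297

For an MA(q) process with theta_0 = 1, the autocovariance is
  gamma(k) = sigma^2 * sum_{i=0..q-k} theta_i * theta_{i+k},
and rho(k) = gamma(k) / gamma(0). Sigma^2 cancels.
  numerator   = (1)*(0.345) + (0.345)*(-0.222) = 0.26841.
  denominator = (1)^2 + (0.345)^2 + (-0.222)^2 = 1.168309.
  rho(1) = 0.26841 / 1.168309 = 0.2297.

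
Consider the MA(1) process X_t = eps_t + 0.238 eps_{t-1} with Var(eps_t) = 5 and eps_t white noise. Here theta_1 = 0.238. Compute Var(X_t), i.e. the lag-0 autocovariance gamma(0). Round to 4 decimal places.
\gamma(0) = 5.2832

For an MA(q) process X_t = eps_t + sum_i theta_i eps_{t-i} with
Var(eps_t) = sigma^2, the variance is
  gamma(0) = sigma^2 * (1 + sum_i theta_i^2).
  sum_i theta_i^2 = (0.238)^2 = 0.056644.
  gamma(0) = 5 * (1 + 0.056644) = 5 * 1.056644 = 5.28322, which rounds to 5.2832.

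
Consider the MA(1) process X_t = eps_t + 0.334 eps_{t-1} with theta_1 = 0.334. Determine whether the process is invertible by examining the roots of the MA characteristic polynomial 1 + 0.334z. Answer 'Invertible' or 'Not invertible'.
\text{Invertible}

The MA(q) characteristic polynomial is P(z) = 1 + 0.334z.
Invertibility requires all roots to lie outside the unit circle, i.e. |z| > 1 for every root.
This is linear in z: 1 + (0.334) z = 0  =>  z = -1/(0.334) = -2.994012,  |z| = 2.994012.
Moduli of all roots: 2.9940.
All moduli strictly greater than 1? Yes.
Verdict: Invertible.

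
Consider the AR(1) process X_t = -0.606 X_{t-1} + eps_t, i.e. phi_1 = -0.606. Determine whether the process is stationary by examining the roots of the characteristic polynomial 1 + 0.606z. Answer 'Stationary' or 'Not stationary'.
\text{Stationary}

The AR(p) characteristic polynomial is P(z) = 1 + 0.606z.
Stationarity requires all roots to lie outside the unit circle, i.e. |z| > 1 for every root.
This is linear in z: 1 + (0.606) z = 0  =>  z = -1/(0.606) = -1.650165,  |z| = 1.650165.
Moduli of all roots: 1.6502.
All moduli strictly greater than 1? Yes.
Verdict: Stationary.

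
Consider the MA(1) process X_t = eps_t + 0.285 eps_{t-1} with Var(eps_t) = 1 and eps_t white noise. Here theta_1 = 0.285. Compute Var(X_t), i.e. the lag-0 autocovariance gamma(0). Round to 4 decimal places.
\gamma(0) = 1.0812

For an MA(q) process X_t = eps_t + sum_i theta_i eps_{t-i} with
Var(eps_t) = sigma^2, the variance is
  gamma(0) = sigma^2 * (1 + sum_i theta_i^2).
  sum_i theta_i^2 = (0.285)^2 = 0.081225.
  gamma(0) = 1 * (1 + 0.081225) = 1 * 1.081225 = 1.081225, which rounds to 1.0812.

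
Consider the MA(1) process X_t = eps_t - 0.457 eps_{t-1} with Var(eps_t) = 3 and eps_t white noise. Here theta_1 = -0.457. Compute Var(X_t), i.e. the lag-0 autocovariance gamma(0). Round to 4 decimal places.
\gamma(0) = 3.6265

For an MA(q) process X_t = eps_t + sum_i theta_i eps_{t-i} with
Var(eps_t) = sigma^2, the variance is
  gamma(0) = sigma^2 * (1 + sum_i theta_i^2).
  sum_i theta_i^2 = (-0.457)^2 = 0.208849.
  gamma(0) = 3 * (1 + 0.208849) = 3 * 1.208849 = 3.626547, which rounds to 3.6265.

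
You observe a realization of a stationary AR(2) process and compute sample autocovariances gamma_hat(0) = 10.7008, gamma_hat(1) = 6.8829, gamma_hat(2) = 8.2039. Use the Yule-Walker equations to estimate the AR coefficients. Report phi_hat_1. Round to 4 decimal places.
\hat\phi_{1} = 0.2560

The Yule-Walker equations for an AR(p) process read, in matrix form,
  Gamma_p phi = r_p,   with   (Gamma_p)_{ij} = gamma(|i - j|),
                       (r_p)_i = gamma(i),   i,j = 1..p.
Substitute the sample gammas (Toeplitz matrix and right-hand side of size 2):
  Gamma_p = [[10.7008, 6.8829], [6.8829, 10.7008]]
  r_p     = [6.8829, 8.2039]
Written out:
  10.7008 phi_1 + 6.8829 phi_2 = 6.8829
  6.8829 phi_1 + 10.7008 phi_2 = 8.2039
Solve by Cramer's rule:
  det = gamma(0)^2 - gamma(1)^2 = (10.7008)^2 - (6.8829)^2 = 114.50712064 - 47.37431241 = 67.13280823
  phi_hat_1 = [gamma(1) gamma(0) - gamma(1) gamma(2)] / det = [(6.8829)(10.7008) - (6.8829)(8.2039)] / 67.13280823 = 17.18591301 / 67.13280823 = 0.256
  phi_hat_2 = [gamma(0) gamma(2) - gamma(1)^2] / det = [(10.7008)(8.2039) - (6.8829)^2] / 67.13280823 = 40.41398071 / 67.13280823 = 0.602
So phi_hat = [0.2560, 0.6020].
Therefore phi_hat_1 = 0.2560.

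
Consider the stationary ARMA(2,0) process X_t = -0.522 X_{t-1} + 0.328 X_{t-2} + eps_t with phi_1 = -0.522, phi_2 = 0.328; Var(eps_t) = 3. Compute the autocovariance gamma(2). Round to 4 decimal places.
\gamma(2) = 6.2171

Multiply the model equation by X_{t-k} and take expectations. With theta_0 = psi_0 = 1 and psi_j the MA(infinity) weights, this gives
  gamma(k) - sum_i phi_i gamma(k-i) = c_k,
  c_k = sigma^2 * sum_{j=k..q} theta_j psi_{j-k}   (c_k = 0 for k > q),
using gamma(-m) = gamma(m).
Pure AR (q = 0): c_0 = sigma^2 = 3, c_k = 0 for k >= 1.
Equations for k = 0, 1, 2 (AR order 2, c_2 = 0):
  (E0) gamma(0) = phi_1 gamma(1) + phi_2 gamma(2) + c_0
  (E1) gamma(1) = phi_1 gamma(0) + phi_2 gamma(1) + c_1
  (E2) gamma(2) = phi_1 gamma(1) + phi_2 gamma(0)
From (E1): gamma(1) = A gamma(0) + B with
  A = phi_1 / (1 - phi_2) = -0.522 / 0.672 = -0.776786,   B = c_1 / (1 - phi_2) = 0 / 0.672 = 0.
Insert (E2) into (E0): gamma(0) (1 - phi_2^2) = phi_1 (1 + phi_2) gamma(1) + c_0.
  phi_1 (1 + phi_2) = (-0.522)(1.328) = -0.693216,   1 - phi_2^2 = 0.892416.
Replace gamma(1) by A gamma(0) + B and collect gamma(0):
  gamma(0) [0.892416 - (-0.693216)(-0.776786)] = c_0 = 3
  gamma(0) * 0.353936 = 3
  gamma(0) = 3 / 0.353936 = 8.476116.
  gamma(1) = A gamma(0) = (-0.776786)(8.476116) = -6.584125.
  gamma(2) = phi_1 gamma(1) + phi_2 gamma(0) = (-0.522)(-6.584125) + (0.328)(8.476116) = 6.217079.
Therefore gamma(2) = 6.2171 (to 4 decimal places).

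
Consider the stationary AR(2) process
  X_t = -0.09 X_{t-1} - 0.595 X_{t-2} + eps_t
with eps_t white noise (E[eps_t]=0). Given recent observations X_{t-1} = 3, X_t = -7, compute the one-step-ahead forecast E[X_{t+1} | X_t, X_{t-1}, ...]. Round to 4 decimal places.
E[X_{t+1} \mid \mathcal F_t] = -1.1550

For an AR(p) model X_t = c + sum_i phi_i X_{t-i} + eps_t, the
one-step-ahead conditional mean is
  E[X_{t+1} | X_t, ...] = c + sum_i phi_i X_{t+1-i}.
Substitute known values:
  E[X_{t+1} | ...] = (-0.09) * (-7) + (-0.595) * (3)
                   = -1.1550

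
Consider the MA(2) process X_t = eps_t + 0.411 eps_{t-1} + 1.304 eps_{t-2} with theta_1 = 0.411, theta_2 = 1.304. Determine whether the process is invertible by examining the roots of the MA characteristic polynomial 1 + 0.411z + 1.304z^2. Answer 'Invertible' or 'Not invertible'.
\text{Not invertible}

The MA(q) characteristic polynomial is P(z) = 1 + 0.411z + 1.304z^2.
Invertibility requires all roots to lie outside the unit circle, i.e. |z| > 1 for every root.
Set 1 + (0.411) z + (1.304) z^2 = 0, i.e. a z^2 + b z + c = 0 with a = 1.304, b = 0.411, c = 1.
Discriminant D = b^2 - 4ac = (0.411)^2 - 4*(1.304)*1 = 0.168921 - (5.216) = -5.047079.
D < 0, so the roots are the complex-conjugate pair z = (-b +/- i sqrt(-D)) / (2a) = -0.1576 +/- 0.8614i.
For a conjugate pair |z|^2 = z * conj(z) = (product of roots) = c/a = 1/(1.304) = 0.766871, so |z| = sqrt(0.766871) = 0.8757 for both roots.
Moduli of all roots: 0.8757, 0.8757.
All moduli strictly greater than 1? No.
Verdict: Not invertible.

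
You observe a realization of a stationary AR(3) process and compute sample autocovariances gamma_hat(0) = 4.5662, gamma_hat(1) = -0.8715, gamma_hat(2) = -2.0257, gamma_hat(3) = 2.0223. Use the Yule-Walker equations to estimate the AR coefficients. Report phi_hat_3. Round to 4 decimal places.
\hat\phi_{3} = 0.3050

The Yule-Walker equations for an AR(p) process read, in matrix form,
  Gamma_p phi = r_p,   with   (Gamma_p)_{ij} = gamma(|i - j|),
                       (r_p)_i = gamma(i),   i,j = 1..p.
Substitute the sample gammas (Toeplitz matrix and right-hand side of size 3):
  Gamma_p = [[4.5662, -0.8715, -2.0257], [-0.8715, 4.5662, -0.8715], [-2.0257, -0.8715, 4.5662]]
  r_p     = [-0.8715, -2.0257, 2.0223]
Written out (R1..R3):
  (R1) 4.5662 phi_1 - 0.8715 phi_2 - 2.0257 phi_3 = -0.8715
  (R2) -0.8715 phi_1 + 4.5662 phi_2 - 0.8715 phi_3 = -2.0257
  (R3) -2.0257 phi_1 - 0.8715 phi_2 + 4.5662 phi_3 = 2.0223
Gaussian elimination:
  R2 <- R2 - (-0.8715/4.5662) R1 = R2 - (-0.190859) R1:  4.399866 phi_2 - 1.258123 phi_3 = -2.192034
  R3 <- R3 - (-2.0257/4.5662) R1 = R3 - (-0.443629) R1:  -1.258123 phi_2 + 3.66754 phi_3 = 1.635677
  R3 <- R3 - (-1.258123/4.399866) R2 = R3 - (-0.285946) R2:  3.307785 phi_3 = 1.008875
Back-substitution:
  phi_hat_3 = 1.008875 / 3.307785 = 0.305
  phi_hat_2 = (-2.192034 - (-1.258123)(0.305)) / 4.399866 = -0.410991
  phi_hat_1 = (-0.8715 - (-0.8715)(-0.410991) - (-2.0257)(0.305)) / 4.5662 = -0.133993
So phi_hat = [-0.1340, -0.4110, 0.3050].
Therefore phi_hat_3 = 0.3050.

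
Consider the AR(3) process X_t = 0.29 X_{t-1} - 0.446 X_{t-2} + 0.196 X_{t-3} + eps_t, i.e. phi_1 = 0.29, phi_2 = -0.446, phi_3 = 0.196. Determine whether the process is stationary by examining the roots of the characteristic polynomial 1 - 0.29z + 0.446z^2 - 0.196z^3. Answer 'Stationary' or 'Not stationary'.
\text{Stationary}

The AR(p) characteristic polynomial is P(z) = 1 - 0.29z + 0.446z^2 - 0.196z^3.
Stationarity requires all roots to lie outside the unit circle, i.e. |z| > 1 for every root.
Degree 3: look for a simple real root z0 first, then factor out (1 - z/z0) and solve the remaining quadratic.
Testing z0 = 2.5: P(2.5) = 1 + (-0.29)(2.5) + (0.446)(2.5)^2 + (-0.196)(2.5)^3
  = 1 + (-0.725) + (2.7875) + (-3.0625) = 0.  So z_0 = 2.5 is a root, |z_0| = 2.5.
Divide out the factor (1 - 0.4 z) = (1 - z/z0) (since 1/z0 = 0.4):
  P(z) = (1 - 0.4 z)(1 + (0.11) z + (0.49) z^2)
  [check: z-coef 0.11 - (0.4) = -0.29; z^2-coef 0.49 - (0.4)(0.11) = 0.446; z^3-coef -(0.4)(0.49) = -0.196.]
Remaining roots from the quadratic factor 1 + (0.11) z + (0.49) z^2:
  Set 1 + (0.11) z + (0.49) z^2 = 0, i.e. a z^2 + b z + c = 0 with a = 0.49, b = 0.11, c = 1.
  Discriminant D = b^2 - 4ac = (0.11)^2 - 4*(0.49)*1 = 0.0121 - (1.96) = -1.9479.
  D < 0, so the roots are the complex-conjugate pair z = (-b +/- i sqrt(-D)) / (2a) = -0.1122 +/- 1.4242i.
  For a conjugate pair |z|^2 = z * conj(z) = (product of roots) = c/a = 1/(0.49) = 2.040816, so |z| = sqrt(2.040816) = 1.4286 for both roots.
Moduli of all roots: 2.5000, 1.4286, 1.4286.
All moduli strictly greater than 1? Yes.
Verdict: Stationary.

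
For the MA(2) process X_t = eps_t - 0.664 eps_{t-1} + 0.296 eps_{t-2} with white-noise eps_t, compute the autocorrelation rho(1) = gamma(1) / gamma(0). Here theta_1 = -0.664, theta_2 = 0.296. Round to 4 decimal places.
\rho(1) = -0.5630

For an MA(q) process with theta_0 = 1, the autocovariance is
  gamma(k) = sigma^2 * sum_{i=0..q-k} theta_i * theta_{i+k},
and rho(k) = gamma(k) / gamma(0). Sigma^2 cancels.
  numerator   = (1)*(-0.664) + (-0.664)*(0.296) = -0.860544.
  denominator = (1)^2 + (-0.664)^2 + (0.296)^2 = 1.528512.
  rho(1) = -0.860544 / 1.528512 = -0.5630.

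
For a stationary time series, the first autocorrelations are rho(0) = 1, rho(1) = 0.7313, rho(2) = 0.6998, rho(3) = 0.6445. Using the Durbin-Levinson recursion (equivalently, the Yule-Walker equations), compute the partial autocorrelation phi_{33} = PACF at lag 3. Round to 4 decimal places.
\phi_{33} = 0.1349

The PACF at lag k is phi_{kk}, the last component of the solution
to the Yule-Walker system G_k phi = r_k where
  (G_k)_{ij} = rho(|i - j|), (r_k)_i = rho(i), i,j = 1..k.
Equivalently, Durbin-Levinson gives phi_{kk} iteratively:
  phi_{11} = rho(1)
  phi_{kk} = [rho(k) - sum_{j=1..k-1} phi_{k-1,j} rho(k-j)]
            / [1 - sum_{j=1..k-1} phi_{k-1,j} rho(j)],
  phi_{k,j} = phi_{k-1,j} - phi_{kk} phi_{k-1,k-j},  j = 1..k-1.
Step k = 1:
  phi_11 = rho(1) = 0.7313.
Step k = 2:
  phi_22 = [rho(2) - phi_11 rho(1)] / [1 - phi_11 rho(1)] = [0.6998 - (0.7313)(0.7313)] / [1 - (0.7313)(0.7313)]
         = 0.16500031 / 0.46520031 = 0.354687.
  Update: phi_21 = phi_11 - phi_22 phi_11 = 0.7313 - (0.354687)(0.7313) = 0.471918.
Step k = 3:
  phi_33 = [rho(3) - phi_21 rho(2) - phi_22 rho(1)] / [1 - phi_21 rho(1) - phi_22 rho(2)]
    numerator   = 0.6445 - (0.471918)(0.6998) - (0.354687)(0.7313) = 0.05486969
    denominator = 1 - (0.471918)(0.7313) - (0.354687)(0.6998) = 0.40667691
  phi_33 = 0.05486969 / 0.40667691 = 0.1349.
Therefore phi_{33} = 0.1349.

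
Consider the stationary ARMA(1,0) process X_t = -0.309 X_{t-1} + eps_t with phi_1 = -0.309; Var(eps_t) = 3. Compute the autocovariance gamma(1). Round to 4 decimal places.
\gamma(1) = -1.0249

Multiply the model equation by X_{t-k} and take expectations. With theta_0 = psi_0 = 1 and psi_j the MA(infinity) weights, this gives
  gamma(k) - sum_i phi_i gamma(k-i) = c_k,
  c_k = sigma^2 * sum_{j=k..q} theta_j psi_{j-k}   (c_k = 0 for k > q),
using gamma(-m) = gamma(m).
Pure AR (q = 0): c_0 = sigma^2 = 3, c_k = 0 for k >= 1.
Equations for k = 0 and k = 1 (AR order 1):
  gamma(0) = phi_1 gamma(1) + c_0
  gamma(1) = phi_1 gamma(0) + c_1
Substituting the second into the first: gamma(0) (1 - phi_1^2) = c_0 + phi_1 c_1, so
  gamma(0) = c_0 / (1 - phi_1^2) = 3 / (1 - (-0.309)^2) = 3 / 0.904519 = 3.31668.
  gamma(1) = phi_1 gamma(0) = (-0.309)(3.31668) = -1.024854.
Therefore gamma(1) = -1.0249 (to 4 decimal places).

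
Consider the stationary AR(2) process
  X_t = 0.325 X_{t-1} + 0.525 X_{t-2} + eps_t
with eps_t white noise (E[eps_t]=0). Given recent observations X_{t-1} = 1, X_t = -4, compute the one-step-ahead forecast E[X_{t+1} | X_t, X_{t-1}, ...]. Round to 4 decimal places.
E[X_{t+1} \mid \mathcal F_t] = -0.7750

For an AR(p) model X_t = c + sum_i phi_i X_{t-i} + eps_t, the
one-step-ahead conditional mean is
  E[X_{t+1} | X_t, ...] = c + sum_i phi_i X_{t+1-i}.
Substitute known values:
  E[X_{t+1} | ...] = (0.325) * (-4) + (0.525) * (1)
                   = -0.7750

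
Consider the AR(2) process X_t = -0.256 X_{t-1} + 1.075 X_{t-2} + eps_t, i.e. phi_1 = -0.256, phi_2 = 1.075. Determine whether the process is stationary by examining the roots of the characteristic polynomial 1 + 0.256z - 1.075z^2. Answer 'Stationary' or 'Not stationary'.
\text{Not stationary}

The AR(p) characteristic polynomial is P(z) = 1 + 0.256z - 1.075z^2.
Stationarity requires all roots to lie outside the unit circle, i.e. |z| > 1 for every root.
Set 1 + (0.256) z + (-1.075) z^2 = 0, i.e. a z^2 + b z + c = 0 with a = -1.075, b = 0.256, c = 1.
Discriminant D = b^2 - 4ac = (0.256)^2 - 4*(-1.075)*1 = 0.065536 - (-4.3) = 4.365536.
D >= 0, so the roots are real: z = (-b +/- sqrt(D)) / (2a) = (-0.256 +/- 2.089387) / (-2.15).
  z_1 = (-0.256 + 2.089387) / (-2.15) = -0.8527,   |z_1| = 0.8527.
  z_2 = (-0.256 - 2.089387) / (-2.15) = 1.0909,   |z_2| = 1.0909.
Moduli of all roots: 0.8527, 1.0909.
All moduli strictly greater than 1? No.
Verdict: Not stationary.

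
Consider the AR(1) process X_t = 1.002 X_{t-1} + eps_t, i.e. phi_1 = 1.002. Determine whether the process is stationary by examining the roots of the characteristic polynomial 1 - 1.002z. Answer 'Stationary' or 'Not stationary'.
\text{Not stationary}

The AR(p) characteristic polynomial is P(z) = 1 - 1.002z.
Stationarity requires all roots to lie outside the unit circle, i.e. |z| > 1 for every root.
This is linear in z: 1 + (-1.002) z = 0  =>  z = -1/(-1.002) = 0.998004,  |z| = 0.998004.
Moduli of all roots: 0.9980.
All moduli strictly greater than 1? No.
Verdict: Not stationary.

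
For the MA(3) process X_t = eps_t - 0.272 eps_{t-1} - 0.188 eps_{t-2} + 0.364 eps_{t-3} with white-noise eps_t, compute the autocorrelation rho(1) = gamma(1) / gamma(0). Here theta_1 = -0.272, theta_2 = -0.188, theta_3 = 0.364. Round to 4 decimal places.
\rho(1) = -0.2330

For an MA(q) process with theta_0 = 1, the autocovariance is
  gamma(k) = sigma^2 * sum_{i=0..q-k} theta_i * theta_{i+k},
and rho(k) = gamma(k) / gamma(0). Sigma^2 cancels.
  numerator   = (1)*(-0.272) + (-0.272)*(-0.188) + (-0.188)*(0.364) = -0.289296.
  denominator = (1)^2 + (-0.272)^2 + (-0.188)^2 + (0.364)^2 = 1.241824.
  rho(1) = -0.289296 / 1.241824 = -0.2330.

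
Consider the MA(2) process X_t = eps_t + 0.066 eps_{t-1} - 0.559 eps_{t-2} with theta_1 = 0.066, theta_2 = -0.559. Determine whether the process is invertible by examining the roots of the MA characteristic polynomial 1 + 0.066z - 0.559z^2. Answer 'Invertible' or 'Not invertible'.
\text{Invertible}

The MA(q) characteristic polynomial is P(z) = 1 + 0.066z - 0.559z^2.
Invertibility requires all roots to lie outside the unit circle, i.e. |z| > 1 for every root.
Set 1 + (0.066) z + (-0.559) z^2 = 0, i.e. a z^2 + b z + c = 0 with a = -0.559, b = 0.066, c = 1.
Discriminant D = b^2 - 4ac = (0.066)^2 - 4*(-0.559)*1 = 0.004356 - (-2.236) = 2.240356.
D >= 0, so the roots are real: z = (-b +/- sqrt(D)) / (2a) = (-0.066 +/- 1.496782) / (-1.118).
  z_1 = (-0.066 + 1.496782) / (-1.118) = -1.2798,   |z_1| = 1.2798.
  z_2 = (-0.066 - 1.496782) / (-1.118) = 1.3978,   |z_2| = 1.3978.
Moduli of all roots: 1.2798, 1.3978.
All moduli strictly greater than 1? Yes.
Verdict: Invertible.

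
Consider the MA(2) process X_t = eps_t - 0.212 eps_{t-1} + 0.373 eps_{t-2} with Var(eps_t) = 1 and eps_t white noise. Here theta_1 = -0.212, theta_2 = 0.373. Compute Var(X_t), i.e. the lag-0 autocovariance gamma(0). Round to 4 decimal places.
\gamma(0) = 1.1841

For an MA(q) process X_t = eps_t + sum_i theta_i eps_{t-i} with
Var(eps_t) = sigma^2, the variance is
  gamma(0) = sigma^2 * (1 + sum_i theta_i^2).
  sum_i theta_i^2 = (-0.212)^2 + (0.373)^2 = 0.044944 + 0.139129 = 0.184073.
  gamma(0) = 1 * (1 + 0.184073) = 1 * 1.184073 = 1.184073, which rounds to 1.1841.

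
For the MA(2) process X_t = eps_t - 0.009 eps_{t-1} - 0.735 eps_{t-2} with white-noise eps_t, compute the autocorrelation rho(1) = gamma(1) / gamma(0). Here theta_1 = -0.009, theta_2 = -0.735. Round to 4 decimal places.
\rho(1) = -0.0015

For an MA(q) process with theta_0 = 1, the autocovariance is
  gamma(k) = sigma^2 * sum_{i=0..q-k} theta_i * theta_{i+k},
and rho(k) = gamma(k) / gamma(0). Sigma^2 cancels.
  numerator   = (1)*(-0.009) + (-0.009)*(-0.735) = -0.002385.
  denominator = (1)^2 + (-0.009)^2 + (-0.735)^2 = 1.540306.
  rho(1) = -0.002385 / 1.540306 = -0.0015.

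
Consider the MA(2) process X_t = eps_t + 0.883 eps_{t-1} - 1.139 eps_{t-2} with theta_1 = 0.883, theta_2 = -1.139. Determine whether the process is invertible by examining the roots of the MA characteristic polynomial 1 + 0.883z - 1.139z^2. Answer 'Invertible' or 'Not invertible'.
\text{Not invertible}

The MA(q) characteristic polynomial is P(z) = 1 + 0.883z - 1.139z^2.
Invertibility requires all roots to lie outside the unit circle, i.e. |z| > 1 for every root.
Set 1 + (0.883) z + (-1.139) z^2 = 0, i.e. a z^2 + b z + c = 0 with a = -1.139, b = 0.883, c = 1.
Discriminant D = b^2 - 4ac = (0.883)^2 - 4*(-1.139)*1 = 0.779689 - (-4.556) = 5.335689.
D >= 0, so the roots are real: z = (-b +/- sqrt(D)) / (2a) = (-0.883 +/- 2.309911) / (-2.278).
  z_1 = (-0.883 + 2.309911) / (-2.278) = -0.6264,   |z_1| = 0.6264.
  z_2 = (-0.883 - 2.309911) / (-2.278) = 1.4016,   |z_2| = 1.4016.
Moduli of all roots: 0.6264, 1.4016.
All moduli strictly greater than 1? No.
Verdict: Not invertible.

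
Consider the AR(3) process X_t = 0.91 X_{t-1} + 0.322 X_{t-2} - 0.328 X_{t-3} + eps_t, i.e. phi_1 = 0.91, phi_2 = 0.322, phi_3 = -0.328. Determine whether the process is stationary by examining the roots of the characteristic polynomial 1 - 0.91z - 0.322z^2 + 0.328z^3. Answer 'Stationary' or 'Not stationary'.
\text{Stationary}

The AR(p) characteristic polynomial is P(z) = 1 - 0.91z - 0.322z^2 + 0.328z^3.
Stationarity requires all roots to lie outside the unit circle, i.e. |z| > 1 for every root.
Degree 3: look for a simple real root z0 first, then factor out (1 - z/z0) and solve the remaining quadratic.
Testing z0 = 1.25: P(1.25) = 1 + (-0.91)(1.25) + (-0.322)(1.25)^2 + (0.328)(1.25)^3
  = 1 + (-1.1375) + (-0.503125) + (0.640625) = 0.  So z_0 = 1.25 is a root, |z_0| = 1.25.
Divide out the factor (1 - 0.8 z) = (1 - z/z0) (since 1/z0 = 0.8):
  P(z) = (1 - 0.8 z)(1 + (-0.11) z + (-0.41) z^2)
  [check: z-coef -0.11 - (0.8) = -0.91; z^2-coef -0.41 - (0.8)(-0.11) = -0.322; z^3-coef -(0.8)(-0.41) = 0.328.]
Remaining roots from the quadratic factor 1 + (-0.11) z + (-0.41) z^2:
  Set 1 + (-0.11) z + (-0.41) z^2 = 0, i.e. a z^2 + b z + c = 0 with a = -0.41, b = -0.11, c = 1.
  Discriminant D = b^2 - 4ac = (-0.11)^2 - 4*(-0.41)*1 = 0.0121 - (-1.64) = 1.6521.
  D >= 0, so the roots are real: z = (-b +/- sqrt(D)) / (2a) = (0.11 +/- 1.28534) / (-0.82).
    z_1 = (0.11 + 1.28534) / (-0.82) = -1.7016,   |z_1| = 1.7016.
    z_2 = (0.11 - 1.28534) / (-0.82) = 1.4333,   |z_2| = 1.4333.
Moduli of all roots: 1.2500, 1.7016, 1.4333.
All moduli strictly greater than 1? Yes.
Verdict: Stationary.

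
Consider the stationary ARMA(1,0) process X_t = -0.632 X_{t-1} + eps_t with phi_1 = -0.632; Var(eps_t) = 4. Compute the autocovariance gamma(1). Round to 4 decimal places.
\gamma(1) = -4.2093

Multiply the model equation by X_{t-k} and take expectations. With theta_0 = psi_0 = 1 and psi_j the MA(infinity) weights, this gives
  gamma(k) - sum_i phi_i gamma(k-i) = c_k,
  c_k = sigma^2 * sum_{j=k..q} theta_j psi_{j-k}   (c_k = 0 for k > q),
using gamma(-m) = gamma(m).
Pure AR (q = 0): c_0 = sigma^2 = 4, c_k = 0 for k >= 1.
Equations for k = 0 and k = 1 (AR order 1):
  gamma(0) = phi_1 gamma(1) + c_0
  gamma(1) = phi_1 gamma(0) + c_1
Substituting the second into the first: gamma(0) (1 - phi_1^2) = c_0 + phi_1 c_1, so
  gamma(0) = c_0 / (1 - phi_1^2) = 4 / (1 - (-0.632)^2) = 4 / 0.600576 = 6.660273.
  gamma(1) = phi_1 gamma(0) = (-0.632)(6.660273) = -4.209292.
Therefore gamma(1) = -4.2093 (to 4 decimal places).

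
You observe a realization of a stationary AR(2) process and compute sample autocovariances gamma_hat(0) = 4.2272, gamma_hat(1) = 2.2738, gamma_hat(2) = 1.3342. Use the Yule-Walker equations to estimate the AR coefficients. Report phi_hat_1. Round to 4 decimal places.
\hat\phi_{1} = 0.5180

The Yule-Walker equations for an AR(p) process read, in matrix form,
  Gamma_p phi = r_p,   with   (Gamma_p)_{ij} = gamma(|i - j|),
                       (r_p)_i = gamma(i),   i,j = 1..p.
Substitute the sample gammas (Toeplitz matrix and right-hand side of size 2):
  Gamma_p = [[4.2272, 2.2738], [2.2738, 4.2272]]
  r_p     = [2.2738, 1.3342]
Written out:
  4.2272 phi_1 + 2.2738 phi_2 = 2.2738
  2.2738 phi_1 + 4.2272 phi_2 = 1.3342
Solve by Cramer's rule:
  det = gamma(0)^2 - gamma(1)^2 = (4.2272)^2 - (2.2738)^2 = 17.86921984 - 5.17016644 = 12.6990534
  phi_hat_1 = [gamma(1) gamma(0) - gamma(1) gamma(2)] / det = [(2.2738)(4.2272) - (2.2738)(1.3342)] / 12.6990534 = 6.5781034 / 12.6990534 = 0.518
  phi_hat_2 = [gamma(0) gamma(2) - gamma(1)^2] / det = [(4.2272)(1.3342) - (2.2738)^2] / 12.6990534 = 0.4697638 / 12.6990534 = 0.037
So phi_hat = [0.5180, 0.0370].
Therefore phi_hat_1 = 0.5180.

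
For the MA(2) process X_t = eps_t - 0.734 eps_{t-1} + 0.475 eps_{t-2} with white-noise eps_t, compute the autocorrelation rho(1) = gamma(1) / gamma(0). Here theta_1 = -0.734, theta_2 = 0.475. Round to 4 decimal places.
\rho(1) = -0.6136

For an MA(q) process with theta_0 = 1, the autocovariance is
  gamma(k) = sigma^2 * sum_{i=0..q-k} theta_i * theta_{i+k},
and rho(k) = gamma(k) / gamma(0). Sigma^2 cancels.
  numerator   = (1)*(-0.734) + (-0.734)*(0.475) = -1.08265.
  denominator = (1)^2 + (-0.734)^2 + (0.475)^2 = 1.764381.
  rho(1) = -1.08265 / 1.764381 = -0.6136.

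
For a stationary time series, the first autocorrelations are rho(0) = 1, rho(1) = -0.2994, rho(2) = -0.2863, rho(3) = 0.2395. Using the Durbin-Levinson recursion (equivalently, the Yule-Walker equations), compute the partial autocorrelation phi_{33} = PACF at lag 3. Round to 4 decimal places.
\phi_{33} = -0.0070

The PACF at lag k is phi_{kk}, the last component of the solution
to the Yule-Walker system G_k phi = r_k where
  (G_k)_{ij} = rho(|i - j|), (r_k)_i = rho(i), i,j = 1..k.
Equivalently, Durbin-Levinson gives phi_{kk} iteratively:
  phi_{11} = rho(1)
  phi_{kk} = [rho(k) - sum_{j=1..k-1} phi_{k-1,j} rho(k-j)]
            / [1 - sum_{j=1..k-1} phi_{k-1,j} rho(j)],
  phi_{k,j} = phi_{k-1,j} - phi_{kk} phi_{k-1,k-j},  j = 1..k-1.
Step k = 1:
  phi_11 = rho(1) = -0.2994.
Step k = 2:
  phi_22 = [rho(2) - phi_11 rho(1)] / [1 - phi_11 rho(1)] = [-0.2863 - (-0.2994)(-0.2994)] / [1 - (-0.2994)(-0.2994)]
         = -0.37594036 / 0.91035964 = -0.412958.
  Update: phi_21 = phi_11 - phi_22 phi_11 = -0.2994 - (-0.412958)(-0.2994) = -0.42304.
Step k = 3:
  phi_33 = [rho(3) - phi_21 rho(2) - phi_22 rho(1)] / [1 - phi_21 rho(1) - phi_22 rho(2)]
    numerator   = 0.2395 - (-0.42304)(-0.2863) - (-0.412958)(-0.2994) = -0.0052559
    denominator = 1 - (-0.42304)(-0.2994) - (-0.412958)(-0.2863) = 0.75511203
  phi_33 = -0.0052559 / 0.75511203 = -0.007.
Therefore phi_{33} = -0.0070.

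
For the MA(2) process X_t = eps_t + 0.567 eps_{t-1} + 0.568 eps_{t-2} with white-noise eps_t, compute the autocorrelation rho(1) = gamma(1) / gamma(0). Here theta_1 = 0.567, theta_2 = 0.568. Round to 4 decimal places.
\rho(1) = 0.5408

For an MA(q) process with theta_0 = 1, the autocovariance is
  gamma(k) = sigma^2 * sum_{i=0..q-k} theta_i * theta_{i+k},
and rho(k) = gamma(k) / gamma(0). Sigma^2 cancels.
  numerator   = (1)*(0.567) + (0.567)*(0.568) = 0.889056.
  denominator = (1)^2 + (0.567)^2 + (0.568)^2 = 1.644113.
  rho(1) = 0.889056 / 1.644113 = 0.5408.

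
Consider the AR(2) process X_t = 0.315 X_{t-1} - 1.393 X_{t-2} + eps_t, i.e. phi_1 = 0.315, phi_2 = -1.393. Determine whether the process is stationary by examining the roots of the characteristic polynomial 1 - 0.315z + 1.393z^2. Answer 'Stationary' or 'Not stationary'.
\text{Not stationary}

The AR(p) characteristic polynomial is P(z) = 1 - 0.315z + 1.393z^2.
Stationarity requires all roots to lie outside the unit circle, i.e. |z| > 1 for every root.
Set 1 + (-0.315) z + (1.393) z^2 = 0, i.e. a z^2 + b z + c = 0 with a = 1.393, b = -0.315, c = 1.
Discriminant D = b^2 - 4ac = (-0.315)^2 - 4*(1.393)*1 = 0.099225 - (5.572) = -5.472775.
D < 0, so the roots are the complex-conjugate pair z = (-b +/- i sqrt(-D)) / (2a) = 0.1131 +/- 0.8397i.
For a conjugate pair |z|^2 = z * conj(z) = (product of roots) = c/a = 1/(1.393) = 0.717875, so |z| = sqrt(0.717875) = 0.8473 for both roots.
Moduli of all roots: 0.8473, 0.8473.
All moduli strictly greater than 1? No.
Verdict: Not stationary.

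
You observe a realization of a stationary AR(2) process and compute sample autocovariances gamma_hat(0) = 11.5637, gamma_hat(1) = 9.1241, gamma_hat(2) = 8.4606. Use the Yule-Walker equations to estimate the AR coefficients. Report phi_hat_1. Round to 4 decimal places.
\hat\phi_{1} = 0.5610

The Yule-Walker equations for an AR(p) process read, in matrix form,
  Gamma_p phi = r_p,   with   (Gamma_p)_{ij} = gamma(|i - j|),
                       (r_p)_i = gamma(i),   i,j = 1..p.
Substitute the sample gammas (Toeplitz matrix and right-hand side of size 2):
  Gamma_p = [[11.5637, 9.1241], [9.1241, 11.5637]]
  r_p     = [9.1241, 8.4606]
Written out:
  11.5637 phi_1 + 9.1241 phi_2 = 9.1241
  9.1241 phi_1 + 11.5637 phi_2 = 8.4606
Solve by Cramer's rule:
  det = gamma(0)^2 - gamma(1)^2 = (11.5637)^2 - (9.1241)^2 = 133.71915769 - 83.24920081 = 50.46995688
  phi_hat_1 = [gamma(1) gamma(0) - gamma(1) gamma(2)] / det = [(9.1241)(11.5637) - (9.1241)(8.4606)] / 50.46995688 = 28.31299471 / 50.46995688 = 0.561
  phi_hat_2 = [gamma(0) gamma(2) - gamma(1)^2] / det = [(11.5637)(8.4606) - (9.1241)^2] / 50.46995688 = 14.58663941 / 50.46995688 = 0.289
So phi_hat = [0.5610, 0.2890].
Therefore phi_hat_1 = 0.5610.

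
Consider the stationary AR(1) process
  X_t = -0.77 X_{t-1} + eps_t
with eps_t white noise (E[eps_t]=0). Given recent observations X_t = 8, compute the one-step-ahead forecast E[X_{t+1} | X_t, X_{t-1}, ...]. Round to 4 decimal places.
E[X_{t+1} \mid \mathcal F_t] = -6.1600

For an AR(p) model X_t = c + sum_i phi_i X_{t-i} + eps_t, the
one-step-ahead conditional mean is
  E[X_{t+1} | X_t, ...] = c + sum_i phi_i X_{t+1-i}.
Substitute known values:
  E[X_{t+1} | ...] = (-0.77) * (8)
                   = -6.1600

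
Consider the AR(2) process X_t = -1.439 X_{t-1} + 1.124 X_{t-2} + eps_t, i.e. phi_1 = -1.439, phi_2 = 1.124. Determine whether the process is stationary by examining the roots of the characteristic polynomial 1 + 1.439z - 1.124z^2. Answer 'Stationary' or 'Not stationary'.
\text{Not stationary}

The AR(p) characteristic polynomial is P(z) = 1 + 1.439z - 1.124z^2.
Stationarity requires all roots to lie outside the unit circle, i.e. |z| > 1 for every root.
Set 1 + (1.439) z + (-1.124) z^2 = 0, i.e. a z^2 + b z + c = 0 with a = -1.124, b = 1.439, c = 1.
Discriminant D = b^2 - 4ac = (1.439)^2 - 4*(-1.124)*1 = 2.070721 - (-4.496) = 6.566721.
D >= 0, so the roots are real: z = (-b +/- sqrt(D)) / (2a) = (-1.439 +/- 2.562561) / (-2.248).
  z_1 = (-1.439 + 2.562561) / (-2.248) = -0.4998,   |z_1| = 0.4998.
  z_2 = (-1.439 - 2.562561) / (-2.248) = 1.7801,   |z_2| = 1.7801.
Moduli of all roots: 0.4998, 1.7801.
All moduli strictly greater than 1? No.
Verdict: Not stationary.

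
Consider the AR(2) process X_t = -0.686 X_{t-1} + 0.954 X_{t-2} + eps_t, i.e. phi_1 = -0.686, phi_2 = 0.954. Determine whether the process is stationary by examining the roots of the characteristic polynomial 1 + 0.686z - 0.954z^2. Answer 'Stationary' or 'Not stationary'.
\text{Not stationary}

The AR(p) characteristic polynomial is P(z) = 1 + 0.686z - 0.954z^2.
Stationarity requires all roots to lie outside the unit circle, i.e. |z| > 1 for every root.
Set 1 + (0.686) z + (-0.954) z^2 = 0, i.e. a z^2 + b z + c = 0 with a = -0.954, b = 0.686, c = 1.
Discriminant D = b^2 - 4ac = (0.686)^2 - 4*(-0.954)*1 = 0.470596 - (-3.816) = 4.286596.
D >= 0, so the roots are real: z = (-b +/- sqrt(D)) / (2a) = (-0.686 +/- 2.07041) / (-1.908).
  z_1 = (-0.686 + 2.07041) / (-1.908) = -0.7256,   |z_1| = 0.7256.
  z_2 = (-0.686 - 2.07041) / (-1.908) = 1.4447,   |z_2| = 1.4447.
Moduli of all roots: 0.7256, 1.4447.
All moduli strictly greater than 1? No.
Verdict: Not stationary.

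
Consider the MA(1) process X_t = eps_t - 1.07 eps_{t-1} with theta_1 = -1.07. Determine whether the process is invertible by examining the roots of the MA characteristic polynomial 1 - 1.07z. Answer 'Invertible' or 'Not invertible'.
\text{Not invertible}

The MA(q) characteristic polynomial is P(z) = 1 - 1.07z.
Invertibility requires all roots to lie outside the unit circle, i.e. |z| > 1 for every root.
This is linear in z: 1 + (-1.07) z = 0  =>  z = -1/(-1.07) = 0.934579,  |z| = 0.934579.
Moduli of all roots: 0.9346.
All moduli strictly greater than 1? No.
Verdict: Not invertible.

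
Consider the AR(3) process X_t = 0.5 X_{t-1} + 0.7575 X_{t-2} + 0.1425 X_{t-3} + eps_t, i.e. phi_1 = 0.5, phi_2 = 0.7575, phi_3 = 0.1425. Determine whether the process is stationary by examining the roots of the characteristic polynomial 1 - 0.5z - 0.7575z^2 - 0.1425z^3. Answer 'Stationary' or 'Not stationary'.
\text{Not stationary}

The AR(p) characteristic polynomial is P(z) = 1 - 0.5z - 0.7575z^2 - 0.1425z^3.
Stationarity requires all roots to lie outside the unit circle, i.e. |z| > 1 for every root.
Degree 3: look for a simple real root z0 first, then factor out (1 - z/z0) and solve the remaining quadratic.
Testing z0 = -4: P(-4) = 1 + (-0.5)(-4) + (-0.7575)(-4)^2 + (-0.1425)(-4)^3
  = 1 + (2) + (-12.12) + (9.12) = 0.  So z_0 = -4 is a root, |z_0| = 4.
Divide out the factor (1 + 0.25 z) = (1 - z/z0) (since 1/z0 = -0.25):
  P(z) = (1 + 0.25 z)(1 + (-0.75) z + (-0.57) z^2)
  [check: z-coef -0.75 - (-0.25) = -0.5; z^2-coef -0.57 - (-0.25)(-0.75) = -0.7575; z^3-coef -(-0.25)(-0.57) = -0.1425.]
Remaining roots from the quadratic factor 1 + (-0.75) z + (-0.57) z^2:
  Set 1 + (-0.75) z + (-0.57) z^2 = 0, i.e. a z^2 + b z + c = 0 with a = -0.57, b = -0.75, c = 1.
  Discriminant D = b^2 - 4ac = (-0.75)^2 - 4*(-0.57)*1 = 0.5625 - (-2.28) = 2.8425.
  D >= 0, so the roots are real: z = (-b +/- sqrt(D)) / (2a) = (0.75 +/- 1.685972) / (-1.14).
    z_1 = (0.75 + 1.685972) / (-1.14) = -2.1368,   |z_1| = 2.1368.
    z_2 = (0.75 - 1.685972) / (-1.14) = 0.821,   |z_2| = 0.821.
Moduli of all roots: 4.0000, 2.1368, 0.8210.
All moduli strictly greater than 1? No.
Verdict: Not stationary.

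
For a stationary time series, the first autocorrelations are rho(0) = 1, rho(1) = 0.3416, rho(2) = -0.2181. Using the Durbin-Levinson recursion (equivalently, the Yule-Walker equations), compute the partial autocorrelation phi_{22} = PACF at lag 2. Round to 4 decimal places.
\phi_{22} = -0.3790

The PACF at lag k is phi_{kk}, the last component of the solution
to the Yule-Walker system G_k phi = r_k where
  (G_k)_{ij} = rho(|i - j|), (r_k)_i = rho(i), i,j = 1..k.
Equivalently, Durbin-Levinson gives phi_{kk} iteratively:
  phi_{11} = rho(1)
  phi_{kk} = [rho(k) - sum_{j=1..k-1} phi_{k-1,j} rho(k-j)]
            / [1 - sum_{j=1..k-1} phi_{k-1,j} rho(j)],
  phi_{k,j} = phi_{k-1,j} - phi_{kk} phi_{k-1,k-j},  j = 1..k-1.
Step k = 1:
  phi_11 = rho(1) = 0.3416.
Step k = 2:
  phi_22 = [rho(2) - phi_11 rho(1)] / [1 - phi_11 rho(1)] = [-0.2181 - (0.3416)(0.3416)] / [1 - (0.3416)(0.3416)]
         = -0.33479056 / 0.88330944 = -0.379.
Therefore phi_{22} = -0.3790.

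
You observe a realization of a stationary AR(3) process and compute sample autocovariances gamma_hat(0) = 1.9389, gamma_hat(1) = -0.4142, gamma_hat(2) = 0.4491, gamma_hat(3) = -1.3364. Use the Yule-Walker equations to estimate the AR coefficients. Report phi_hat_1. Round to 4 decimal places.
\hat\phi_{1} = -0.0430

The Yule-Walker equations for an AR(p) process read, in matrix form,
  Gamma_p phi = r_p,   with   (Gamma_p)_{ij} = gamma(|i - j|),
                       (r_p)_i = gamma(i),   i,j = 1..p.
Substitute the sample gammas (Toeplitz matrix and right-hand side of size 3):
  Gamma_p = [[1.9389, -0.4142, 0.4491], [-0.4142, 1.9389, -0.4142], [0.4491, -0.4142, 1.9389]]
  r_p     = [-0.4142, 0.4491, -1.3364]
Written out (R1..R3):
  (R1) 1.9389 phi_1 - 0.4142 phi_2 + 0.4491 phi_3 = -0.4142
  (R2) -0.4142 phi_1 + 1.9389 phi_2 - 0.4142 phi_3 = 0.4491
  (R3) 0.4491 phi_1 - 0.4142 phi_2 + 1.9389 phi_3 = -1.3364
Gaussian elimination:
  R2 <- R2 - (-0.4142/1.9389) R1 = R2 - (-0.213626) R1:  1.850416 phi_2 - 0.31826 phi_3 = 0.360616
  R3 <- R3 - (0.4491/1.9389) R1 = R3 - (0.231626) R1:  -0.31826 phi_2 + 1.834877 phi_3 = -1.24046
  R3 <- R3 - (-0.31826/1.850416) R2 = R3 - (-0.171994) R2:  1.780138 phi_3 = -1.178437
Back-substitution:
  phi_hat_3 = -1.178437 / 1.780138 = -0.661992
  phi_hat_2 = (0.360616 - (-0.31826)(-0.661992)) / 1.850416 = 0.081025
  phi_hat_1 = (-0.4142 - (-0.4142)(0.081025) - (0.4491)(-0.661992)) / 1.9389 = -0.042983
So phi_hat = [-0.0430, 0.0810, -0.6620].
Therefore phi_hat_1 = -0.0430.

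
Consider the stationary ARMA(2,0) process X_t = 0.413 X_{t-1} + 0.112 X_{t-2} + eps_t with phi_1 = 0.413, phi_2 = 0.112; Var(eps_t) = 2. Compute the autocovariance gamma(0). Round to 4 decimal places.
\gamma(0) = 2.5844

Multiply the model equation by X_{t-k} and take expectations. With theta_0 = psi_0 = 1 and psi_j the MA(infinity) weights, this gives
  gamma(k) - sum_i phi_i gamma(k-i) = c_k,
  c_k = sigma^2 * sum_{j=k..q} theta_j psi_{j-k}   (c_k = 0 for k > q),
using gamma(-m) = gamma(m).
Pure AR (q = 0): c_0 = sigma^2 = 2, c_k = 0 for k >= 1.
Equations for k = 0, 1, 2 (AR order 2, c_2 = 0):
  (E0) gamma(0) = phi_1 gamma(1) + phi_2 gamma(2) + c_0
  (E1) gamma(1) = phi_1 gamma(0) + phi_2 gamma(1) + c_1
  (E2) gamma(2) = phi_1 gamma(1) + phi_2 gamma(0)
From (E1): gamma(1) = A gamma(0) + B with
  A = phi_1 / (1 - phi_2) = 0.413 / 0.888 = 0.46509,   B = c_1 / (1 - phi_2) = 0 / 0.888 = 0.
Insert (E2) into (E0): gamma(0) (1 - phi_2^2) = phi_1 (1 + phi_2) gamma(1) + c_0.
  phi_1 (1 + phi_2) = (0.413)(1.112) = 0.459256,   1 - phi_2^2 = 0.987456.
Replace gamma(1) by A gamma(0) + B and collect gamma(0):
  gamma(0) [0.987456 - (0.459256)(0.46509)] = c_0 = 2
  gamma(0) * 0.773861 = 2
  gamma(0) = 2 / 0.773861 = 2.584445.
Therefore gamma(0) = 2.5844 (to 4 decimal places).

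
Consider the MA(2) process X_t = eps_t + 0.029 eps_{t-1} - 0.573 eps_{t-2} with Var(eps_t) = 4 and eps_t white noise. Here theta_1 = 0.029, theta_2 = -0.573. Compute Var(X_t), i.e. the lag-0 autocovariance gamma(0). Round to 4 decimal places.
\gamma(0) = 5.3167

For an MA(q) process X_t = eps_t + sum_i theta_i eps_{t-i} with
Var(eps_t) = sigma^2, the variance is
  gamma(0) = sigma^2 * (1 + sum_i theta_i^2).
  sum_i theta_i^2 = (0.029)^2 + (-0.573)^2 = 0.000841 + 0.328329 = 0.32917.
  gamma(0) = 4 * (1 + 0.32917) = 4 * 1.32917 = 5.31668, which rounds to 5.3167.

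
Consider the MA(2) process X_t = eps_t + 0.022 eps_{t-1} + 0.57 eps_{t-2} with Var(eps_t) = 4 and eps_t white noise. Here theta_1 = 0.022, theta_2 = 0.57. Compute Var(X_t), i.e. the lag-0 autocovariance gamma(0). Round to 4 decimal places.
\gamma(0) = 5.3015

For an MA(q) process X_t = eps_t + sum_i theta_i eps_{t-i} with
Var(eps_t) = sigma^2, the variance is
  gamma(0) = sigma^2 * (1 + sum_i theta_i^2).
  sum_i theta_i^2 = (0.022)^2 + (0.57)^2 = 0.000484 + 0.3249 = 0.325384.
  gamma(0) = 4 * (1 + 0.325384) = 4 * 1.325384 = 5.301536, which rounds to 5.3015.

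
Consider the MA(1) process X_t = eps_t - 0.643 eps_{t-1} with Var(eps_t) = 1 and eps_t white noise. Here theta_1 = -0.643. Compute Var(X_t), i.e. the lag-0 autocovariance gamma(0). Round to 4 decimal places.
\gamma(0) = 1.4134

For an MA(q) process X_t = eps_t + sum_i theta_i eps_{t-i} with
Var(eps_t) = sigma^2, the variance is
  gamma(0) = sigma^2 * (1 + sum_i theta_i^2).
  sum_i theta_i^2 = (-0.643)^2 = 0.413449.
  gamma(0) = 1 * (1 + 0.413449) = 1 * 1.413449 = 1.413449, which rounds to 1.4134.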